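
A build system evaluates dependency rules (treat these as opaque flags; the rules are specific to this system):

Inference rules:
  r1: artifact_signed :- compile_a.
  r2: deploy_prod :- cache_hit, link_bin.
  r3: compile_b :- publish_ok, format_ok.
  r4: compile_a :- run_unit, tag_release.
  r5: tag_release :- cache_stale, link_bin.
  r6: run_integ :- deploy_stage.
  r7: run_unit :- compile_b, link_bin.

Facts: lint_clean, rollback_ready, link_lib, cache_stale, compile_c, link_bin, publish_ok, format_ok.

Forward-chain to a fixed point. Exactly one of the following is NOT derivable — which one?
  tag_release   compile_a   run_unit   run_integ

[1] r3 [compile_b :- publish_ok, format_ok.]; r5 [tag_release :- cache_stale, link_bin.]. ⇒ new: compile_b, tag_release.
[2] r7 [run_unit :- compile_b, link_bin.]. ⇒ new: run_unit.
[3] r4 [compile_a :- run_unit, tag_release.]. ⇒ new: compile_a.
[4] r1 [artifact_signed :- compile_a.]. ⇒ new: artifact_signed.
Derived: run_unit (round 2), tag_release (round 1), compile_a (round 3). run_integ never appears in any round.

run_integ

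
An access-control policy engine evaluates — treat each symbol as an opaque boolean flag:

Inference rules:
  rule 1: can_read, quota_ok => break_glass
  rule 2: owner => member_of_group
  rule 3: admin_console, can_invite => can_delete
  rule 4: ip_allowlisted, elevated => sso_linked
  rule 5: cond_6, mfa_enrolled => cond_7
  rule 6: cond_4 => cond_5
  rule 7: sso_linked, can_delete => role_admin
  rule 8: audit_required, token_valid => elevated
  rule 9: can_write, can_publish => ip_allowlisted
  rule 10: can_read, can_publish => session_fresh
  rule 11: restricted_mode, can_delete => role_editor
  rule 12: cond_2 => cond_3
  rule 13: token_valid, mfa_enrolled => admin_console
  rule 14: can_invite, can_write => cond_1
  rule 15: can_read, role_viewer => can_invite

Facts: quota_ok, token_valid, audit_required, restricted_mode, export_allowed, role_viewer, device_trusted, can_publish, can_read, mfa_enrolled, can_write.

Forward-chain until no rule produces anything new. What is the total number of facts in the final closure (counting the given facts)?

22

[1] rule 1 [can_read, quota_ok => break_glass]; rule 8 [audit_required, token_valid => elevated]; rule 9 [can_write, can_publish => ip_allowlisted]; rule 10 [can_read, can_publish => session_fresh]; rule 13 [token_valid, mfa_enrolled => admin_console]; rule 15 [can_read, role_viewer => can_invite]. ⇒ new: break_glass, elevated, ip_allowlisted, session_fresh, admin_console, can_invite.
[2] rule 3 [admin_console, can_invite => can_delete]; rule 4 [ip_allowlisted, elevated => sso_linked]; rule 14 [can_invite, can_write => cond_1]. ⇒ new: can_delete, sso_linked, cond_1.
[3] rule 7 [sso_linked, can_delete => role_admin]; rule 11 [restricted_mode, can_delete => role_editor]. ⇒ new: role_admin, role_editor.
Closure: {admin_console, audit_required, break_glass, can_delete, can_invite, can_publish, can_read, can_write, cond_1, device_trusted, elevated, export_allowed, ip_allowlisted, mfa_enrolled, quota_ok, restricted_mode, role_admin, role_editor, role_viewer, session_fresh, sso_linked, token_valid} — 22 facts.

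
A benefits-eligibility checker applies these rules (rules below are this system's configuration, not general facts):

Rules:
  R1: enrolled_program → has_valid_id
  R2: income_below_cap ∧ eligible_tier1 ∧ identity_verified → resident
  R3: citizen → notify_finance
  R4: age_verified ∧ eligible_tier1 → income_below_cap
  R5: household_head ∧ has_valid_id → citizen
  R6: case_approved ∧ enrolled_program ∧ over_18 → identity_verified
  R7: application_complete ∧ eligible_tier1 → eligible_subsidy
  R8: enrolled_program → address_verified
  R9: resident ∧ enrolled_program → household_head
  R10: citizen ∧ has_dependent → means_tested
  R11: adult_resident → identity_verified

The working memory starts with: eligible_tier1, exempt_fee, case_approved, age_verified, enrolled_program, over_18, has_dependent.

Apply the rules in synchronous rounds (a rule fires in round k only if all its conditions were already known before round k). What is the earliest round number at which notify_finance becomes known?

5

Round 1 fires R1, R4, R6, R8, giving has_valid_id, income_below_cap, identity_verified, address_verified.
Round 2 fires R2, giving resident.
Round 3 fires R9, giving household_head.
Round 4 fires R5, giving citizen.
Round 5 fires R3, R10, giving notify_finance, means_tested.
notify_finance first appears in round 5.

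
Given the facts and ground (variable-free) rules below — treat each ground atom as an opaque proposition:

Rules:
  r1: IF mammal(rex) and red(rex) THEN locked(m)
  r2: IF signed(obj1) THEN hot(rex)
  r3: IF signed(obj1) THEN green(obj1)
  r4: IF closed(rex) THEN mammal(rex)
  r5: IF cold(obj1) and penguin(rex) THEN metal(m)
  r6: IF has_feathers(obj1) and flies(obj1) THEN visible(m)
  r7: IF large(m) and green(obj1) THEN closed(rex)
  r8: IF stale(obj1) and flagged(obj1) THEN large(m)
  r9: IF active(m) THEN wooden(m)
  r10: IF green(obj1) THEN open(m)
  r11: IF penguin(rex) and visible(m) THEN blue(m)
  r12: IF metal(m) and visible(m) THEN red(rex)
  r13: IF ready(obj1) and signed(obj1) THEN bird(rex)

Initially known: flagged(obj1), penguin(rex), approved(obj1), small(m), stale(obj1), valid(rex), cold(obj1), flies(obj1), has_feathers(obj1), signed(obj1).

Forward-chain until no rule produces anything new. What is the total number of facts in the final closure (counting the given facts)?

[1] r2 [IF signed(obj1) THEN hot(rex)]; r3 [IF signed(obj1) THEN green(obj1)]; r5 [IF cold(obj1) and penguin(rex) THEN metal(m)]; r6 [IF has_feathers(obj1) and flies(obj1) THEN visible(m)]; r8 [IF stale(obj1) and flagged(obj1) THEN large(m)]. ⇒ new: hot(rex), green(obj1), metal(m), visible(m), large(m).
[2] r7 [IF large(m) and green(obj1) THEN closed(rex)]; r10 [IF green(obj1) THEN open(m)]; r11 [IF penguin(rex) and visible(m) THEN blue(m)]; r12 [IF metal(m) and visible(m) THEN red(rex)]. ⇒ new: closed(rex), open(m), blue(m), red(rex).
[3] r4 [IF closed(rex) THEN mammal(rex)]. ⇒ new: mammal(rex).
[4] r1 [IF mammal(rex) and red(rex) THEN locked(m)]. ⇒ new: locked(m).
Closure: {approved(obj1), blue(m), closed(rex), cold(obj1), flagged(obj1), flies(obj1), green(obj1), has_feathers(obj1), hot(rex), large(m), locked(m), mammal(rex), metal(m), open(m), penguin(rex), red(rex), signed(obj1), small(m), stale(obj1), valid(rex), visible(m)} — 21 facts.

21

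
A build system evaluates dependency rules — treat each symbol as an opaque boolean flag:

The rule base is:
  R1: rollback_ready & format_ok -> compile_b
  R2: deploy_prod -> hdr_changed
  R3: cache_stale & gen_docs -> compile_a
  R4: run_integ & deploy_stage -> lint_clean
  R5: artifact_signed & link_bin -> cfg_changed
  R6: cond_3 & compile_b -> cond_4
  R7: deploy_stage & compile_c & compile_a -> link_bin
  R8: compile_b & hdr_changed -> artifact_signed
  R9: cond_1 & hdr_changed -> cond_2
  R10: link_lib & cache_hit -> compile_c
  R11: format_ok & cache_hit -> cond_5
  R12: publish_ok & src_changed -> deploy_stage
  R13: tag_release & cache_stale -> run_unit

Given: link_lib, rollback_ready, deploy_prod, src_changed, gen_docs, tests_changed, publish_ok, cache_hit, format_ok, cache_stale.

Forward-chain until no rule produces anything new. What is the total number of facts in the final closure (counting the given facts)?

19

Round 1 fires R1, R2, R3, R10, R11, R12, giving compile_b, hdr_changed, compile_a, compile_c, cond_5, deploy_stage.
Round 2 fires R7, R8, giving link_bin, artifact_signed.
Round 3 fires R5, giving cfg_changed.
Closure: {artifact_signed, cache_hit, cache_stale, cfg_changed, compile_a, compile_b, compile_c, cond_5, deploy_prod, deploy_stage, format_ok, gen_docs, hdr_changed, link_bin, link_lib, publish_ok, rollback_ready, src_changed, tests_changed} — 19 facts.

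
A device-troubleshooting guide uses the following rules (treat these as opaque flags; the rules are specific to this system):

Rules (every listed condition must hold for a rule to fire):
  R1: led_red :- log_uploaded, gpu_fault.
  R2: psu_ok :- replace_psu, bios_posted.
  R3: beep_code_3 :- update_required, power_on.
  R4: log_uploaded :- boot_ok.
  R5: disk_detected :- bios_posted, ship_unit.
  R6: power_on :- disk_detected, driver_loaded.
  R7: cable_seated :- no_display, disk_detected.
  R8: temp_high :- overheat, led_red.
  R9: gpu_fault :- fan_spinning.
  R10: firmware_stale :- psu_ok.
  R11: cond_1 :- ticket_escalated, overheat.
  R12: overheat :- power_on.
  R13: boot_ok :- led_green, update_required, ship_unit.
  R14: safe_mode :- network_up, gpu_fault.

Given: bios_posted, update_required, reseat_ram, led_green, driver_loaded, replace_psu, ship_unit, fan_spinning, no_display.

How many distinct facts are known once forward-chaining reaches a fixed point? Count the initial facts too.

Round 1 — R2, R5, R9, R13, derive psu_ok, disk_detected, gpu_fault, boot_ok.
Round 2 — R4, R6, R7, R10, derive log_uploaded, power_on, cable_seated, firmware_stale.
Round 3 — R1, R3, R12, derive led_red, beep_code_3, overheat.
Round 4 — R8, derive temp_high.
Closure: {beep_code_3, bios_posted, boot_ok, cable_seated, disk_detected, driver_loaded, fan_spinning, firmware_stale, gpu_fault, led_green, led_red, log_uploaded, no_display, overheat, power_on, psu_ok, replace_psu, reseat_ram, ship_unit, temp_high, update_required} — 21 facts.

21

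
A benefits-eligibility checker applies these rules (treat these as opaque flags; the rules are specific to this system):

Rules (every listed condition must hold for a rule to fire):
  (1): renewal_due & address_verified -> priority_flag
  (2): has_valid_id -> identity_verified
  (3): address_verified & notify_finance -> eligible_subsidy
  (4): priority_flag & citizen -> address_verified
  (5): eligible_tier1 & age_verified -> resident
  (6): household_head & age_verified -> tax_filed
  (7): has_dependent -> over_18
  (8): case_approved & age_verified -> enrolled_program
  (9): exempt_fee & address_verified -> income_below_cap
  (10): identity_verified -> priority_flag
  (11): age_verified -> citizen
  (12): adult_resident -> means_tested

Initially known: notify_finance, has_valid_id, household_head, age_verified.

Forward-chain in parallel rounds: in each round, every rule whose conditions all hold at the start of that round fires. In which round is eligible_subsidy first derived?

4

[1] (2) [has_valid_id -> identity_verified]; (6) [household_head & age_verified -> tax_filed]; (11) [age_verified -> citizen]. ⇒ new: identity_verified, tax_filed, citizen.
[2] (10) [identity_verified -> priority_flag]. ⇒ new: priority_flag.
[3] (4) [priority_flag & citizen -> address_verified]. ⇒ new: address_verified.
[4] (3) [address_verified & notify_finance -> eligible_subsidy]. ⇒ new: eligible_subsidy.
eligible_subsidy first appears in round 4.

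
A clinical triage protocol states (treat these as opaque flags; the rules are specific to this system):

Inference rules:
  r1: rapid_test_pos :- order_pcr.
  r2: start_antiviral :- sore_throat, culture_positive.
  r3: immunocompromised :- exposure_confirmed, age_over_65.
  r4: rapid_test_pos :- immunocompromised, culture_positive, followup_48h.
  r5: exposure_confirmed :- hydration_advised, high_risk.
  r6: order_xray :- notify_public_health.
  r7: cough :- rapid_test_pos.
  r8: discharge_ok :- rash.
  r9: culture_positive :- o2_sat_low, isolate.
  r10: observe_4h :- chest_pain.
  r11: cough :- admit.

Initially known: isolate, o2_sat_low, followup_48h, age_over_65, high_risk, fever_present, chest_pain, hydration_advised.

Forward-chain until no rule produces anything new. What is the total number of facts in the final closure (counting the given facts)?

14

Round 1: r5 [exposure_confirmed :- hydration_advised, high_risk.]; r9 [culture_positive :- o2_sat_low, isolate.]; r10 [observe_4h :- chest_pain.]. Adds exposure_confirmed, culture_positive, observe_4h.
Round 2: r3 [immunocompromised :- exposure_confirmed, age_over_65.]. Adds immunocompromised.
Round 3: r4 [rapid_test_pos :- immunocompromised, culture_positive, followup_48h.]. Adds rapid_test_pos.
Round 4: r7 [cough :- rapid_test_pos.]. Adds cough.
Closure: {age_over_65, chest_pain, cough, culture_positive, exposure_confirmed, fever_present, followup_48h, high_risk, hydration_advised, immunocompromised, isolate, o2_sat_low, observe_4h, rapid_test_pos} — 14 facts.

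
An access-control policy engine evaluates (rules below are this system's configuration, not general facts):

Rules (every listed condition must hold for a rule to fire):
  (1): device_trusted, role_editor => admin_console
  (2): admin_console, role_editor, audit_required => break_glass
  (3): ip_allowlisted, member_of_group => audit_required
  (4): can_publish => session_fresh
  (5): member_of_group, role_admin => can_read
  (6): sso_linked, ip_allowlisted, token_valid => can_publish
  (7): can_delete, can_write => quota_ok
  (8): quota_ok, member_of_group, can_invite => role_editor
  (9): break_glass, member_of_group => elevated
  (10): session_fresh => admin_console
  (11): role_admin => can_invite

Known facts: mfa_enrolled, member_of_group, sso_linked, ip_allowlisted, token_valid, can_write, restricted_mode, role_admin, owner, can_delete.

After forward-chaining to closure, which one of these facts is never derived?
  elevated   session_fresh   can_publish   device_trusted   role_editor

Round 1: (3) [ip_allowlisted, member_of_group => audit_required]; (5) [member_of_group, role_admin => can_read]; (6) [sso_linked, ip_allowlisted, token_valid => can_publish]; (7) [can_delete, can_write => quota_ok]; (11) [role_admin => can_invite]. Adds audit_required, can_read, can_publish, quota_ok, can_invite.
Round 2: (4) [can_publish => session_fresh]; (8) [quota_ok, member_of_group, can_invite => role_editor]. Adds session_fresh, role_editor.
Round 3: (10) [session_fresh => admin_console]. Adds admin_console.
Round 4: (2) [admin_console, role_editor, audit_required => break_glass]. Adds break_glass.
Round 5: (9) [break_glass, member_of_group => elevated]. Adds elevated.
Derived: elevated (round 5), session_fresh (round 2), can_publish (round 1), role_editor (round 2). device_trusted never appears in any round.

device_trusted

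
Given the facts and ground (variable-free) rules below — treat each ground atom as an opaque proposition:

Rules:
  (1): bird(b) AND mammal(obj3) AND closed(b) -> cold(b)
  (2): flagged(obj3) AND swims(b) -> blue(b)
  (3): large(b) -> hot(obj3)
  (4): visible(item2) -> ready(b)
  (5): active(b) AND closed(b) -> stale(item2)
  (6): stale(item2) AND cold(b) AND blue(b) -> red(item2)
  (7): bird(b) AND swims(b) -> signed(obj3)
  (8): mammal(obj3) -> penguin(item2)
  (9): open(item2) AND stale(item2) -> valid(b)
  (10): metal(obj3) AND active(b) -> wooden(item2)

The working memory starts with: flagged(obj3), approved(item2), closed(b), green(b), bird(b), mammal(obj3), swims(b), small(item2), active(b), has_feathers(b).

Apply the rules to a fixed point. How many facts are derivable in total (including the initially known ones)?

16

Round 1 fires (1), (2), (5), (7), (8), giving cold(b), blue(b), stale(item2), signed(obj3), penguin(item2).
Round 2 fires (6), giving red(item2).
Closure: {active(b), approved(item2), bird(b), blue(b), closed(b), cold(b), flagged(obj3), green(b), has_feathers(b), mammal(obj3), penguin(item2), red(item2), signed(obj3), small(item2), stale(item2), swims(b)} — 16 facts.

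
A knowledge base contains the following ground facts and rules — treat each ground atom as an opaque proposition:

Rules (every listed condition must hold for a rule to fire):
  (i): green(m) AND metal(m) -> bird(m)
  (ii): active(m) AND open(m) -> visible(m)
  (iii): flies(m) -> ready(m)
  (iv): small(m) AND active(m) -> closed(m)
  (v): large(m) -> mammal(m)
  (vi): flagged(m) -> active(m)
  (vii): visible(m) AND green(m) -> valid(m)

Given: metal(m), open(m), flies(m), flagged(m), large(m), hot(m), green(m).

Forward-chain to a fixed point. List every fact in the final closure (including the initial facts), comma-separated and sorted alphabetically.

[1] (i) [green(m) AND metal(m) -> bird(m)]; (iii) [flies(m) -> ready(m)]; (v) [large(m) -> mammal(m)]; (vi) [flagged(m) -> active(m)]. ⇒ new: bird(m), ready(m), mammal(m), active(m).
[2] (ii) [active(m) AND open(m) -> visible(m)]. ⇒ new: visible(m).
[3] (vii) [visible(m) AND green(m) -> valid(m)]. ⇒ new: valid(m).

active(m), bird(m), flagged(m), flies(m), green(m), hot(m), large(m), mammal(m), metal(m), open(m), ready(m), valid(m), visible(m)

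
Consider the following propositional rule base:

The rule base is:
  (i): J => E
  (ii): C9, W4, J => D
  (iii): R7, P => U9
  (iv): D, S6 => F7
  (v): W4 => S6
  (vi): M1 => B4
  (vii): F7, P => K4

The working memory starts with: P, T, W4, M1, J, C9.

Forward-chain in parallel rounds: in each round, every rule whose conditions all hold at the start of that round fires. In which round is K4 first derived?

Round 1 fires (i), (ii), (v), (vi), giving E, D, S6, B4.
Round 2 fires (iv), giving F7.
Round 3 fires (vii), giving K4.
K4 first appears in round 3.

3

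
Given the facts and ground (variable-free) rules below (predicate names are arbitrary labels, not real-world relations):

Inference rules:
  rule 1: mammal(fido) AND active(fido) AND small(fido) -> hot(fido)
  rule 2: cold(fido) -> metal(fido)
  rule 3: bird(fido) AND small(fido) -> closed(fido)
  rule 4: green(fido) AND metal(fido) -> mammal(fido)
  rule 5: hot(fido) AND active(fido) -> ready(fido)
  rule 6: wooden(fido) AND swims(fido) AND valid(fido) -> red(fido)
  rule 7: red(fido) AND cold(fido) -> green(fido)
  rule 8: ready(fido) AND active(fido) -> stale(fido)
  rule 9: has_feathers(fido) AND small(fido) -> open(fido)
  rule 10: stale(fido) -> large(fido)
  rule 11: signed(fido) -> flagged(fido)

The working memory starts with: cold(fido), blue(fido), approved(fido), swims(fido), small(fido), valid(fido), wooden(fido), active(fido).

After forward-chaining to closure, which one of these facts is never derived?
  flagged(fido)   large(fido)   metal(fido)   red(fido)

Round 1: rule 2 [cold(fido) -> metal(fido)]; rule 6 [wooden(fido) AND swims(fido) AND valid(fido) -> red(fido)]. Adds metal(fido), red(fido).
Round 2: rule 7 [red(fido) AND cold(fido) -> green(fido)]. Adds green(fido).
Round 3: rule 4 [green(fido) AND metal(fido) -> mammal(fido)]. Adds mammal(fido).
Round 4: rule 1 [mammal(fido) AND active(fido) AND small(fido) -> hot(fido)]. Adds hot(fido).
Round 5: rule 5 [hot(fido) AND active(fido) -> ready(fido)]. Adds ready(fido).
Round 6: rule 8 [ready(fido) AND active(fido) -> stale(fido)]. Adds stale(fido).
Round 7: rule 10 [stale(fido) -> large(fido)]. Adds large(fido).
Derived: red(fido) (round 1), large(fido) (round 7), metal(fido) (round 1). flagged(fido) never appears in any round.

flagged(fido)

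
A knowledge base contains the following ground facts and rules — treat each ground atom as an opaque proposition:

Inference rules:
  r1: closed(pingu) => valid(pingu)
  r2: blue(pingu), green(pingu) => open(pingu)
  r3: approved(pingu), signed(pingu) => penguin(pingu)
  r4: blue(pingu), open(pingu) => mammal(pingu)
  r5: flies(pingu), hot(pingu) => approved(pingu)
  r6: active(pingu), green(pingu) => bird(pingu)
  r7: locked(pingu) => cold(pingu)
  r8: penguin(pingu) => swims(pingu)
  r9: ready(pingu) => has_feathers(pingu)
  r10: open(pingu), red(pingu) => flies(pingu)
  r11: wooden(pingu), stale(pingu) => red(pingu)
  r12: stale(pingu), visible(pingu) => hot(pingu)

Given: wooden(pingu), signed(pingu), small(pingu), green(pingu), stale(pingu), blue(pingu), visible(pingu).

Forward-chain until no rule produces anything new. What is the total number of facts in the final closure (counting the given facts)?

15

Round 1 fires r2, r11, r12, giving open(pingu), red(pingu), hot(pingu).
Round 2 fires r4, r10, giving mammal(pingu), flies(pingu).
Round 3 fires r5, giving approved(pingu).
Round 4 fires r3, giving penguin(pingu).
Round 5 fires r8, giving swims(pingu).
Closure: {approved(pingu), blue(pingu), flies(pingu), green(pingu), hot(pingu), mammal(pingu), open(pingu), penguin(pingu), red(pingu), signed(pingu), small(pingu), stale(pingu), swims(pingu), visible(pingu), wooden(pingu)} — 15 facts.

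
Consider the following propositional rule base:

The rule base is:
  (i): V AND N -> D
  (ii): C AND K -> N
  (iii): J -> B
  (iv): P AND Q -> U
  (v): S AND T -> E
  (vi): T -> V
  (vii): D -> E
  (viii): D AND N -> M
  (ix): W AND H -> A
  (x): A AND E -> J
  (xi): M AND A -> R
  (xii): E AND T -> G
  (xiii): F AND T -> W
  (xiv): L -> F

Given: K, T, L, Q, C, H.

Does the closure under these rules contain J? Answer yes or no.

yes

Round 1 — (ii), (vi), (xiv), derive N, V, F.
Round 2 — (i), (xiii), derive D, W.
Round 3 — (vii), (viii), (ix), derive E, M, A.
Round 4 — (x), (xi), (xii), derive J, R, G.
Round 5 — (iii), derive B.
J appears in round 4, so it is derivable.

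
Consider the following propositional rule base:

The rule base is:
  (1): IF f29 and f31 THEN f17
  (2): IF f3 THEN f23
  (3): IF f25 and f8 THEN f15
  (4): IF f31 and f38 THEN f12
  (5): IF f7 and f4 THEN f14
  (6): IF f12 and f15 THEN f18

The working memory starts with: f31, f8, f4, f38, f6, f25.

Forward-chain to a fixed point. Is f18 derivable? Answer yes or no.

yes

Round 1: (3) [IF f25 and f8 THEN f15]; (4) [IF f31 and f38 THEN f12]. New: f15, f12.
Round 2: (6) [IF f12 and f15 THEN f18]. New: f18.
f18 appears in round 2, so it is derivable.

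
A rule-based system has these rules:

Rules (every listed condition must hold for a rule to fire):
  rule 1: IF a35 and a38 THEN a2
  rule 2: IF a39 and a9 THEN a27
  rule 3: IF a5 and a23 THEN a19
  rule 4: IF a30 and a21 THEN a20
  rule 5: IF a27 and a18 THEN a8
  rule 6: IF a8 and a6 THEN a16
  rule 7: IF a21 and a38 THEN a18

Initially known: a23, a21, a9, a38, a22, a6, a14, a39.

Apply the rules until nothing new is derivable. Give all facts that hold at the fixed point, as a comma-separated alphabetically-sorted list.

a14, a16, a18, a21, a22, a23, a27, a38, a39, a6, a8, a9

Round 1: rule 2 [IF a39 and a9 THEN a27]; rule 7 [IF a21 and a38 THEN a18]. New: a27, a18.
Round 2: rule 5 [IF a27 and a18 THEN a8]. New: a8.
Round 3: rule 6 [IF a8 and a6 THEN a16]. New: a16.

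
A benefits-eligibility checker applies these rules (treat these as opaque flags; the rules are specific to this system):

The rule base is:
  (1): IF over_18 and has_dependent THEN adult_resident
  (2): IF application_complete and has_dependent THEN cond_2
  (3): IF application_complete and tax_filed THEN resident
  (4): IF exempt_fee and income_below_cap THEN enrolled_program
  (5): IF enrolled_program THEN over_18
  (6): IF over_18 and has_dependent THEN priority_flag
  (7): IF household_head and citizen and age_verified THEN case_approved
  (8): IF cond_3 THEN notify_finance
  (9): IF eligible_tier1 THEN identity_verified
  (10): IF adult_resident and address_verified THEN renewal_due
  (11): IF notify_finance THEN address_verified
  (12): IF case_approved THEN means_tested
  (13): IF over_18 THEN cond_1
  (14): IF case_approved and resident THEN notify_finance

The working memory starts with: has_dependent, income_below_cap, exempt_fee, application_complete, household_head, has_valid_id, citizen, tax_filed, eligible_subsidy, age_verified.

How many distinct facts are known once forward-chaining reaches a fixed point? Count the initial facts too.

22

Round 1 — (2), (3), (4), (7), derive cond_2, resident, enrolled_program, case_approved.
Round 2 — (5), (12), (14), derive over_18, means_tested, notify_finance.
Round 3 — (1), (6), (11), (13), derive adult_resident, priority_flag, address_verified, cond_1.
Round 4 — (10), derive renewal_due.
Closure: {address_verified, adult_resident, age_verified, application_complete, case_approved, citizen, cond_1, cond_2, eligible_subsidy, enrolled_program, exempt_fee, has_dependent, has_valid_id, household_head, income_below_cap, means_tested, notify_finance, over_18, priority_flag, renewal_due, resident, tax_filed} — 22 facts.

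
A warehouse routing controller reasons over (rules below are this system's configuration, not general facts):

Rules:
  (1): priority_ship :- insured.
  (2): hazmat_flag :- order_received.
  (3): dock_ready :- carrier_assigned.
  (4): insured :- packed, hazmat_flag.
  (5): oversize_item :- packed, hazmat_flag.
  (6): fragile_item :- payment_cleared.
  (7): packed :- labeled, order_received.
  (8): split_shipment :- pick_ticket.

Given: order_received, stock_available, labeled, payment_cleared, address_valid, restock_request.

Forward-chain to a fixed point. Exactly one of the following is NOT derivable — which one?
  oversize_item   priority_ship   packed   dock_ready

Round 1 — (2), (6), (7), derive hazmat_flag, fragile_item, packed.
Round 2 — (4), (5), derive insured, oversize_item.
Round 3 — (1), derive priority_ship.
Derived: priority_ship (round 3), packed (round 1), oversize_item (round 2). dock_ready never appears in any round.

dock_ready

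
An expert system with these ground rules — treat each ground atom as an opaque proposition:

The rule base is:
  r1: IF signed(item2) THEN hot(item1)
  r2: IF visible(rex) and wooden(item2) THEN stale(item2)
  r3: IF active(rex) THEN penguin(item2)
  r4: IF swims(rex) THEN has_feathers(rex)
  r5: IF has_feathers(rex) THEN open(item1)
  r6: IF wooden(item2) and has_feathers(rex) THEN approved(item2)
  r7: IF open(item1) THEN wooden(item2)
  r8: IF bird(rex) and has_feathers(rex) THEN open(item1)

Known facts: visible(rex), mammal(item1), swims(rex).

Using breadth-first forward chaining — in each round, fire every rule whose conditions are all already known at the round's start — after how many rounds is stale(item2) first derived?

Round 1 fires r4, giving has_feathers(rex).
Round 2 fires r5, giving open(item1).
Round 3 fires r7, giving wooden(item2).
Round 4 fires r2, r6, giving stale(item2), approved(item2).
stale(item2) first appears in round 4.

4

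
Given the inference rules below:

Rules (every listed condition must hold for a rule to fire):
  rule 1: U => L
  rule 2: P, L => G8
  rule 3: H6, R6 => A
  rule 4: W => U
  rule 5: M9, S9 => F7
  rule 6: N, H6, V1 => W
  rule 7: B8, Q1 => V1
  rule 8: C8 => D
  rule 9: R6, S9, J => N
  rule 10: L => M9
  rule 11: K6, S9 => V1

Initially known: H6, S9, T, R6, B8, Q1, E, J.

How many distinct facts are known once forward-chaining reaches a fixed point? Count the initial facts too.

Round 1: rule 3 [H6, R6 => A]; rule 7 [B8, Q1 => V1]; rule 9 [R6, S9, J => N]. Adds A, V1, N.
Round 2: rule 6 [N, H6, V1 => W]. Adds W.
Round 3: rule 4 [W => U]. Adds U.
Round 4: rule 1 [U => L]. Adds L.
Round 5: rule 10 [L => M9]. Adds M9.
Round 6: rule 5 [M9, S9 => F7]. Adds F7.
Closure: {A, B8, E, F7, H6, J, L, M9, N, Q1, R6, S9, T, U, V1, W} — 16 facts.

16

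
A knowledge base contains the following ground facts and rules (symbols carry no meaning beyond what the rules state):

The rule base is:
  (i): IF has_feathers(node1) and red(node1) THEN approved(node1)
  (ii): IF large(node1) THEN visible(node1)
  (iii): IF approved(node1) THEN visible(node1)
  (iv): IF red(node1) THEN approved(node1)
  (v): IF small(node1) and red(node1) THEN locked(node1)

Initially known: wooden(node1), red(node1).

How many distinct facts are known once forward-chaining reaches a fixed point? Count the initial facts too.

4

[1] (iv) [IF red(node1) THEN approved(node1)]. ⇒ new: approved(node1).
[2] (iii) [IF approved(node1) THEN visible(node1)]. ⇒ new: visible(node1).
Closure: {approved(node1), red(node1), visible(node1), wooden(node1)} — 4 facts.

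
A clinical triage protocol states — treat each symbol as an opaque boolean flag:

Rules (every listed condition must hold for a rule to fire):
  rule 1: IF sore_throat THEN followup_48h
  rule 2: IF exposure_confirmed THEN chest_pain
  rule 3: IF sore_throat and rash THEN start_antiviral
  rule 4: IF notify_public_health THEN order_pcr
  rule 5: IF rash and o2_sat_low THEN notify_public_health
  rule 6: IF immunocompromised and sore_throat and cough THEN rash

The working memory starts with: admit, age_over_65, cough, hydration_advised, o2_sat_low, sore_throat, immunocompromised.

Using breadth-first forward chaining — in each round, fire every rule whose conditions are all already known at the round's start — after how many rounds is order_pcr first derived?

Round 1 — rule 1, rule 6, derive followup_48h, rash.
Round 2 — rule 3, rule 5, derive start_antiviral, notify_public_health.
Round 3 — rule 4, derive order_pcr.
order_pcr first appears in round 3.

3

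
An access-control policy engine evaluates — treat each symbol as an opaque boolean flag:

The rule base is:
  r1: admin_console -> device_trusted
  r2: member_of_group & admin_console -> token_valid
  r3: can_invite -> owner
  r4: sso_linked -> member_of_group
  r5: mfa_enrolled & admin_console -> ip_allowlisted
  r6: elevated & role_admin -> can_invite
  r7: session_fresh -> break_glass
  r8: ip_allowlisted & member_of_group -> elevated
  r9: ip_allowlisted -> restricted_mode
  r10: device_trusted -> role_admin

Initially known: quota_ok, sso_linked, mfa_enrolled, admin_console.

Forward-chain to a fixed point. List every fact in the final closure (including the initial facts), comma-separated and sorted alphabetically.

[1] r1 [admin_console -> device_trusted]; r4 [sso_linked -> member_of_group]; r5 [mfa_enrolled & admin_console -> ip_allowlisted]. ⇒ new: device_trusted, member_of_group, ip_allowlisted.
[2] r2 [member_of_group & admin_console -> token_valid]; r8 [ip_allowlisted & member_of_group -> elevated]; r9 [ip_allowlisted -> restricted_mode]; r10 [device_trusted -> role_admin]. ⇒ new: token_valid, elevated, restricted_mode, role_admin.
[3] r6 [elevated & role_admin -> can_invite]. ⇒ new: can_invite.
[4] r3 [can_invite -> owner]. ⇒ new: owner.

admin_console, can_invite, device_trusted, elevated, ip_allowlisted, member_of_group, mfa_enrolled, owner, quota_ok, restricted_mode, role_admin, sso_linked, token_valid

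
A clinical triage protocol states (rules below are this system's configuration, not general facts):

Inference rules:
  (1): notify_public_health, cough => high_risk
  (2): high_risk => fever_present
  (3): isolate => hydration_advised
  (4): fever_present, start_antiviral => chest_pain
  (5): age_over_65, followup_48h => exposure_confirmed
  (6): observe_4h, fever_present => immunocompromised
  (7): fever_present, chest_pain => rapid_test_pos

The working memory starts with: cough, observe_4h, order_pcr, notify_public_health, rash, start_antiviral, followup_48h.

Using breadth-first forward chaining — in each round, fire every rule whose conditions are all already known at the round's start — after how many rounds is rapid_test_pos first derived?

[1] (1) [notify_public_health, cough => high_risk]. ⇒ new: high_risk.
[2] (2) [high_risk => fever_present]. ⇒ new: fever_present.
[3] (4) [fever_present, start_antiviral => chest_pain]; (6) [observe_4h, fever_present => immunocompromised]. ⇒ new: chest_pain, immunocompromised.
[4] (7) [fever_present, chest_pain => rapid_test_pos]. ⇒ new: rapid_test_pos.
rapid_test_pos first appears in round 4.

4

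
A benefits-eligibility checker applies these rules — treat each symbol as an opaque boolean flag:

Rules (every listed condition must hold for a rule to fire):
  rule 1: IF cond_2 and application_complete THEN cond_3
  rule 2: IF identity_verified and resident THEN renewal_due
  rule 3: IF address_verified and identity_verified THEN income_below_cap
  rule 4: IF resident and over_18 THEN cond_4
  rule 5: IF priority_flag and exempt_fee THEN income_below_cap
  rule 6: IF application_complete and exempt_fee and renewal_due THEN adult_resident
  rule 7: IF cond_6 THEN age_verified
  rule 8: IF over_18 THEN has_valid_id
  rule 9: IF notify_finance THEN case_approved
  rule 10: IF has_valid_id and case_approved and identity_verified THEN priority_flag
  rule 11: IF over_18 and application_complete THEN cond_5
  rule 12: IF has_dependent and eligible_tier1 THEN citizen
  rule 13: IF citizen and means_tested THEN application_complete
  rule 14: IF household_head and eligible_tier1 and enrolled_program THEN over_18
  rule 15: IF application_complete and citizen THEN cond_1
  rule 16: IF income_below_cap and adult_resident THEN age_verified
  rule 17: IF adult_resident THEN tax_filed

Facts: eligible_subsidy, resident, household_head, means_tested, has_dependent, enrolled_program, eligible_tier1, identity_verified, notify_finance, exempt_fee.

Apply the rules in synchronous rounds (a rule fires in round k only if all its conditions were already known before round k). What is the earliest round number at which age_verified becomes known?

[1] rule 2 [IF identity_verified and resident THEN renewal_due]; rule 9 [IF notify_finance THEN case_approved]; rule 12 [IF has_dependent and eligible_tier1 THEN citizen]; rule 14 [IF household_head and eligible_tier1 and enrolled_program THEN over_18]. ⇒ new: renewal_due, case_approved, citizen, over_18.
[2] rule 4 [IF resident and over_18 THEN cond_4]; rule 8 [IF over_18 THEN has_valid_id]; rule 13 [IF citizen and means_tested THEN application_complete]. ⇒ new: cond_4, has_valid_id, application_complete.
[3] rule 6 [IF application_complete and exempt_fee and renewal_due THEN adult_resident]; rule 10 [IF has_valid_id and case_approved and identity_verified THEN priority_flag]; rule 11 [IF over_18 and application_complete THEN cond_5]; rule 15 [IF application_complete and citizen THEN cond_1]. ⇒ new: adult_resident, priority_flag, cond_5, cond_1.
[4] rule 5 [IF priority_flag and exempt_fee THEN income_below_cap]; rule 17 [IF adult_resident THEN tax_filed]. ⇒ new: income_below_cap, tax_filed.
[5] rule 16 [IF income_below_cap and adult_resident THEN age_verified]. ⇒ new: age_verified.
age_verified first appears in round 5.

5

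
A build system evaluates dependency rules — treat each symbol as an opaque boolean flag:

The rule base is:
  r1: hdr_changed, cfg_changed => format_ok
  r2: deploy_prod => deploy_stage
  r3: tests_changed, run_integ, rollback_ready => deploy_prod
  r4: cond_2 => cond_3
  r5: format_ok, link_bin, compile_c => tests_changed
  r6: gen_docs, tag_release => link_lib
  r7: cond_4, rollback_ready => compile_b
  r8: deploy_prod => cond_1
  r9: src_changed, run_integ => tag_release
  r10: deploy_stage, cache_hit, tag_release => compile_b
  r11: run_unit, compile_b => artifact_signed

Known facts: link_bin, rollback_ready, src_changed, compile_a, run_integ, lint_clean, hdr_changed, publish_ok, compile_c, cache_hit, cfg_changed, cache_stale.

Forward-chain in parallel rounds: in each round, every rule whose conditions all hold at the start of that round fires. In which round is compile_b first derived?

5

Round 1: r1 [hdr_changed, cfg_changed => format_ok]; r9 [src_changed, run_integ => tag_release]. New: format_ok, tag_release.
Round 2: r5 [format_ok, link_bin, compile_c => tests_changed]. New: tests_changed.
Round 3: r3 [tests_changed, run_integ, rollback_ready => deploy_prod]. New: deploy_prod.
Round 4: r2 [deploy_prod => deploy_stage]; r8 [deploy_prod => cond_1]. New: deploy_stage, cond_1.
Round 5: r10 [deploy_stage, cache_hit, tag_release => compile_b]. New: compile_b.
compile_b first appears in round 5.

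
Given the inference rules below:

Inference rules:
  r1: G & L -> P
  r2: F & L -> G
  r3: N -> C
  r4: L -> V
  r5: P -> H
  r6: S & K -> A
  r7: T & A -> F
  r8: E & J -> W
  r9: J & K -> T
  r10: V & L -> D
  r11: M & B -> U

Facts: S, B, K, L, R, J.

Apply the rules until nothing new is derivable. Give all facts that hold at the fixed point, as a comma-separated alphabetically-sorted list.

Round 1: r4 [L -> V]; r6 [S & K -> A]; r9 [J & K -> T]. New: V, A, T.
Round 2: r7 [T & A -> F]; r10 [V & L -> D]. New: F, D.
Round 3: r2 [F & L -> G]. New: G.
Round 4: r1 [G & L -> P]. New: P.
Round 5: r5 [P -> H]. New: H.

A, B, D, F, G, H, J, K, L, P, R, S, T, V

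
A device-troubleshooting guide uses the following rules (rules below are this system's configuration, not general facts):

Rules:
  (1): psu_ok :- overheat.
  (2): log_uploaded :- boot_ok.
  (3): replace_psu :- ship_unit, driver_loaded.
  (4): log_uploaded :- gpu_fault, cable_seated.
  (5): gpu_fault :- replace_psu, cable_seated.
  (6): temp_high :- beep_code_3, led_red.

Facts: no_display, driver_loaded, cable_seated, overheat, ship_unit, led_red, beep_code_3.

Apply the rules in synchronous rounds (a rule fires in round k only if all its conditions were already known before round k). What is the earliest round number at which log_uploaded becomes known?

3

[1] (1) [psu_ok :- overheat.]; (3) [replace_psu :- ship_unit, driver_loaded.]; (6) [temp_high :- beep_code_3, led_red.]. ⇒ new: psu_ok, replace_psu, temp_high.
[2] (5) [gpu_fault :- replace_psu, cable_seated.]. ⇒ new: gpu_fault.
[3] (4) [log_uploaded :- gpu_fault, cable_seated.]. ⇒ new: log_uploaded.
log_uploaded first appears in round 3.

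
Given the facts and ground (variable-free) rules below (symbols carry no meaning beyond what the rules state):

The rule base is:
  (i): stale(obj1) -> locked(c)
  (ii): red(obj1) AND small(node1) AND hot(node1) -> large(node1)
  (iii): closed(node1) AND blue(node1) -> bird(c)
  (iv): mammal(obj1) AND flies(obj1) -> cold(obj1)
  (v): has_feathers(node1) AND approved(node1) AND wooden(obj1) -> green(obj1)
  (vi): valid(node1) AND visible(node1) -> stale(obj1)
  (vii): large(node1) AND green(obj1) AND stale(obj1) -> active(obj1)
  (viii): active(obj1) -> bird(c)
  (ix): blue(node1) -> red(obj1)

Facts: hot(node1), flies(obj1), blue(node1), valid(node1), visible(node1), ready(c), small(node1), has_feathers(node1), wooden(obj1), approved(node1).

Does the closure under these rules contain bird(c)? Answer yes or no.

Round 1 fires (v), (vi), (ix), giving green(obj1), stale(obj1), red(obj1).
Round 2 fires (i), (ii), giving locked(c), large(node1).
Round 3 fires (vii), giving active(obj1).
Round 4 fires (viii), giving bird(c).
bird(c) appears in round 4, so it is derivable.

yes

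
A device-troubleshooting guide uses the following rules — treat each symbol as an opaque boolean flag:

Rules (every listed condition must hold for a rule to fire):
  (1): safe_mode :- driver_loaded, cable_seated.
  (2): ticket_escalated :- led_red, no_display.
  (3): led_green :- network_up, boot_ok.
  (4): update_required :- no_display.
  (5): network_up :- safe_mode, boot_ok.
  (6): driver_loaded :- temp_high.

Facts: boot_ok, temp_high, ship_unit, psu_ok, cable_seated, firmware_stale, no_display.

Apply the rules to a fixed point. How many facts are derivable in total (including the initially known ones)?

[1] (4) [update_required :- no_display.]; (6) [driver_loaded :- temp_high.]. ⇒ new: update_required, driver_loaded.
[2] (1) [safe_mode :- driver_loaded, cable_seated.]. ⇒ new: safe_mode.
[3] (5) [network_up :- safe_mode, boot_ok.]. ⇒ new: network_up.
[4] (3) [led_green :- network_up, boot_ok.]. ⇒ new: led_green.
Closure: {boot_ok, cable_seated, driver_loaded, firmware_stale, led_green, network_up, no_display, psu_ok, safe_mode, ship_unit, temp_high, update_required} — 12 facts.

12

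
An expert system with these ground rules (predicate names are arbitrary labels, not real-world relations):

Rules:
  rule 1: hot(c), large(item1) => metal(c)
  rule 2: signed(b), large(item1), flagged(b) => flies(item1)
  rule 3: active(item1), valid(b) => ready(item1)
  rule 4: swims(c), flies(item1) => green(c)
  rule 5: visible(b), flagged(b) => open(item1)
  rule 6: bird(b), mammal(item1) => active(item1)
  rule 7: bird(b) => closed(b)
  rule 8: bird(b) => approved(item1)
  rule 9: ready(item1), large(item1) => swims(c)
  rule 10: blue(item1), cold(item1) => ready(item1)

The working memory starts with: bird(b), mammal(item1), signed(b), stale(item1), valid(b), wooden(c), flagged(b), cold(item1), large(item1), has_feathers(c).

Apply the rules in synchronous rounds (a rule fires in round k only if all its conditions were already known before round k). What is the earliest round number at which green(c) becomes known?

Round 1: rule 2 [signed(b), large(item1), flagged(b) => flies(item1)]; rule 6 [bird(b), mammal(item1) => active(item1)]; rule 7 [bird(b) => closed(b)]; rule 8 [bird(b) => approved(item1)]. Adds flies(item1), active(item1), closed(b), approved(item1).
Round 2: rule 3 [active(item1), valid(b) => ready(item1)]. Adds ready(item1).
Round 3: rule 9 [ready(item1), large(item1) => swims(c)]. Adds swims(c).
Round 4: rule 4 [swims(c), flies(item1) => green(c)]. Adds green(c).
green(c) first appears in round 4.

4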